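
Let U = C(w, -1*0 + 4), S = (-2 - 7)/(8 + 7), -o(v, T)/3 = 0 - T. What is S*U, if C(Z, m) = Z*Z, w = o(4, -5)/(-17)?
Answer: -135/289 ≈ -0.46713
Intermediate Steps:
o(v, T) = 3*T (o(v, T) = -3*(0 - T) = -(-3)*T = 3*T)
w = 15/17 (w = (3*(-5))/(-17) = -15*(-1/17) = 15/17 ≈ 0.88235)
S = -⅗ (S = -9/15 = -9*1/15 = -⅗ ≈ -0.60000)
C(Z, m) = Z²
U = 225/289 (U = (15/17)² = 225/289 ≈ 0.77855)
S*U = -⅗*225/289 = -135/289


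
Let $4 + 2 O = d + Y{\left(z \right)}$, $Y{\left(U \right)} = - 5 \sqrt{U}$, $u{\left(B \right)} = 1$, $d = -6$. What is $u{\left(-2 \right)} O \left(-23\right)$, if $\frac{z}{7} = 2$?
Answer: $115 + \frac{115 \sqrt{14}}{2} \approx 330.15$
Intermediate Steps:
$z = 14$ ($z = 7 \cdot 2 = 14$)
$O = -5 - \frac{5 \sqrt{14}}{2}$ ($O = -2 + \frac{-6 - 5 \sqrt{14}}{2} = -2 - \left(3 + \frac{5 \sqrt{14}}{2}\right) = -5 - \frac{5 \sqrt{14}}{2} \approx -14.354$)
$u{\left(-2 \right)} O \left(-23\right) = 1 \left(-5 - \frac{5 \sqrt{14}}{2}\right) \left(-23\right) = \left(-5 - \frac{5 \sqrt{14}}{2}\right) \left(-23\right) = 115 + \frac{115 \sqrt{14}}{2}$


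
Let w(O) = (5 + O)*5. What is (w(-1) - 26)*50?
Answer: -300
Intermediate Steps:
w(O) = 25 + 5*O
(w(-1) - 26)*50 = ((25 + 5*(-1)) - 26)*50 = ((25 - 5) - 26)*50 = (20 - 26)*50 = -6*50 = -300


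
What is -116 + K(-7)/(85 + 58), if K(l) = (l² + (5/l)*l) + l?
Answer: -16541/143 ≈ -115.67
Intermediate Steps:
K(l) = 5 + l + l² (K(l) = (l² + 5) + l = (5 + l²) + l = 5 + l + l²)
-116 + K(-7)/(85 + 58) = -116 + (5 - 7 + (-7)²)/(85 + 58) = -116 + (5 - 7 + 49)/143 = -116 + 47*(1/143) = -116 + 47/143 = -16541/143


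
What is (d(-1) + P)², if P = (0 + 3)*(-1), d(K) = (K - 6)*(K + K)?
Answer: 121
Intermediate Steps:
d(K) = 2*K*(-6 + K) (d(K) = (-6 + K)*(2*K) = 2*K*(-6 + K))
P = -3 (P = 3*(-1) = -3)
(d(-1) + P)² = (2*(-1)*(-6 - 1) - 3)² = (2*(-1)*(-7) - 3)² = (14 - 3)² = 11² = 121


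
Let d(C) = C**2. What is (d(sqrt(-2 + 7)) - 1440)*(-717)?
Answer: 1028895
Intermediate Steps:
(d(sqrt(-2 + 7)) - 1440)*(-717) = ((sqrt(-2 + 7))**2 - 1440)*(-717) = ((sqrt(5))**2 - 1440)*(-717) = (5 - 1440)*(-717) = -1435*(-717) = 1028895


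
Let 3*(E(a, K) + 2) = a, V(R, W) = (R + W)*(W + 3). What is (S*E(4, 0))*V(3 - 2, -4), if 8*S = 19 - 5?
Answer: -7/2 ≈ -3.5000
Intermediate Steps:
S = 7/4 (S = (19 - 5)/8 = (⅛)*14 = 7/4 ≈ 1.7500)
V(R, W) = (3 + W)*(R + W) (V(R, W) = (R + W)*(3 + W) = (3 + W)*(R + W))
E(a, K) = -2 + a/3
(S*E(4, 0))*V(3 - 2, -4) = (7*(-2 + (⅓)*4)/4)*((-4)² + 3*(3 - 2) + 3*(-4) + (3 - 2)*(-4)) = (7*(-2 + 4/3)/4)*(16 + 3*1 - 12 + 1*(-4)) = ((7/4)*(-⅔))*(16 + 3 - 12 - 4) = -7/6*3 = -7/2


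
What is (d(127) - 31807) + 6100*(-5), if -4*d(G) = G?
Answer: -249355/4 ≈ -62339.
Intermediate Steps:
d(G) = -G/4
(d(127) - 31807) + 6100*(-5) = (-1/4*127 - 31807) + 6100*(-5) = (-127/4 - 31807) - 30500 = -127355/4 - 30500 = -249355/4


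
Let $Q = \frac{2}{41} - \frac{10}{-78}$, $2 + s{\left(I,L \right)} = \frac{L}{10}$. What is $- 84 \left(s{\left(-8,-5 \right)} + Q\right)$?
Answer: $\frac{104006}{533} \approx 195.13$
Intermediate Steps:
$s{\left(I,L \right)} = -2 + \frac{L}{10}$
$Q = \frac{283}{1599}$ ($Q = 2 \cdot \frac{1}{41} - - \frac{5}{39} = \frac{2}{41} + \frac{5}{39} = \frac{283}{1599} \approx 0.17699$)
$- 84 \left(s{\left(-8,-5 \right)} + Q\right) = - 84 \left(\left(-2 + \frac{1}{10} \left(-5\right)\right) + \frac{283}{1599}\right) = - 84 \left(\left(-2 - \frac{1}{2}\right) + \frac{283}{1599}\right) = - 84 \left(- \frac{5}{2} + \frac{283}{1599}\right) = \left(-84\right) \left(- \frac{7429}{3198}\right) = \frac{104006}{533}$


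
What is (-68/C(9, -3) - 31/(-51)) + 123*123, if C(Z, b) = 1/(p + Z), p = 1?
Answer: 736930/51 ≈ 14450.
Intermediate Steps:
C(Z, b) = 1/(1 + Z)
(-68/C(9, -3) - 31/(-51)) + 123*123 = (-68/(1/(1 + 9)) - 31/(-51)) + 123*123 = (-68/(1/10) - 31*(-1/51)) + 15129 = (-68/⅒ + 31/51) + 15129 = (-68*10 + 31/51) + 15129 = (-680 + 31/51) + 15129 = -34649/51 + 15129 = 736930/51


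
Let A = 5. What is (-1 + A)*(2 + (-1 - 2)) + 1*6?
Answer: 2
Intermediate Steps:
(-1 + A)*(2 + (-1 - 2)) + 1*6 = (-1 + 5)*(2 + (-1 - 2)) + 1*6 = 4*(2 - 3) + 6 = 4*(-1) + 6 = -4 + 6 = 2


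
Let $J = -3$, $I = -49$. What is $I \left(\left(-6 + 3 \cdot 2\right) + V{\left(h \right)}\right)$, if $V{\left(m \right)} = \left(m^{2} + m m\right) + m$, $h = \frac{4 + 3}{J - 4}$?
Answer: $-49$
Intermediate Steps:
$h = -1$ ($h = \frac{4 + 3}{-3 - 4} = \frac{7}{-7} = 7 \left(- \frac{1}{7}\right) = -1$)
$V{\left(m \right)} = m + 2 m^{2}$ ($V{\left(m \right)} = \left(m^{2} + m^{2}\right) + m = 2 m^{2} + m = m + 2 m^{2}$)
$I \left(\left(-6 + 3 \cdot 2\right) + V{\left(h \right)}\right) = - 49 \left(\left(-6 + 3 \cdot 2\right) - \left(1 + 2 \left(-1\right)\right)\right) = - 49 \left(\left(-6 + 6\right) - \left(1 - 2\right)\right) = - 49 \left(0 - -1\right) = - 49 \left(0 + 1\right) = \left(-49\right) 1 = -49$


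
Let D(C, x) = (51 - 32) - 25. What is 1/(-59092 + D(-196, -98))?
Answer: -1/59098 ≈ -1.6921e-5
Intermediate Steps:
D(C, x) = -6 (D(C, x) = 19 - 25 = -6)
1/(-59092 + D(-196, -98)) = 1/(-59092 - 6) = 1/(-59098) = -1/59098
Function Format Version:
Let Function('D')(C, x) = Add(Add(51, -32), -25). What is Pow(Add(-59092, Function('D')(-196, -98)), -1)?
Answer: Rational(-1, 59098) ≈ -1.6921e-5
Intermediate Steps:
Function('D')(C, x) = -6 (Function('D')(C, x) = Add(19, -25) = -6)
Pow(Add(-59092, Function('D')(-196, -98)), -1) = Pow(Add(-59092, -6), -1) = Pow(-59098, -1) = Rational(-1, 59098)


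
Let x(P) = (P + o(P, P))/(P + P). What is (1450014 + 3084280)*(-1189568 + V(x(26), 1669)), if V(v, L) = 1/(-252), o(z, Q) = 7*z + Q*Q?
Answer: -679625233936139/126 ≈ -5.3938e+12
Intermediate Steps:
o(z, Q) = Q² + 7*z (o(z, Q) = 7*z + Q² = Q² + 7*z)
x(P) = (P² + 8*P)/(2*P) (x(P) = (P + (P² + 7*P))/(P + P) = (P² + 8*P)/((2*P)) = (P² + 8*P)*(1/(2*P)) = (P² + 8*P)/(2*P))
V(v, L) = -1/252
(1450014 + 3084280)*(-1189568 + V(x(26), 1669)) = (1450014 + 3084280)*(-1189568 - 1/252) = 4534294*(-299771137/252) = -679625233936139/126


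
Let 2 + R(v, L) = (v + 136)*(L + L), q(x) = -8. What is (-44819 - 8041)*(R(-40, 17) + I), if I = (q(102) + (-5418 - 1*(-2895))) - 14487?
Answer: 727142160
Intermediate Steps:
R(v, L) = -2 + 2*L*(136 + v) (R(v, L) = -2 + (v + 136)*(L + L) = -2 + (136 + v)*(2*L) = -2 + 2*L*(136 + v))
I = -17018 (I = (-8 + (-5418 - 1*(-2895))) - 14487 = (-8 + (-5418 + 2895)) - 14487 = (-8 - 2523) - 14487 = -2531 - 14487 = -17018)
(-44819 - 8041)*(R(-40, 17) + I) = (-44819 - 8041)*((-2 + 272*17 + 2*17*(-40)) - 17018) = -52860*((-2 + 4624 - 1360) - 17018) = -52860*(3262 - 17018) = -52860*(-13756) = 727142160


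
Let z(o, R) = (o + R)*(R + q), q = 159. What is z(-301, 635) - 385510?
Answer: -120314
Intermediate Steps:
z(o, R) = (159 + R)*(R + o) (z(o, R) = (o + R)*(R + 159) = (R + o)*(159 + R) = (159 + R)*(R + o))
z(-301, 635) - 385510 = (635**2 + 159*635 + 159*(-301) + 635*(-301)) - 385510 = (403225 + 100965 - 47859 - 191135) - 385510 = 265196 - 385510 = -120314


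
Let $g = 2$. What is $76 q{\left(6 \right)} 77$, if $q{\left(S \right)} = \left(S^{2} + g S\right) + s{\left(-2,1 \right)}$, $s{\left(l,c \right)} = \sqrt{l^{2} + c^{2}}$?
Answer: $280896 + 5852 \sqrt{5} \approx 2.9398 \cdot 10^{5}$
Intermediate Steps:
$s{\left(l,c \right)} = \sqrt{c^{2} + l^{2}}$
$q{\left(S \right)} = \sqrt{5} + S^{2} + 2 S$ ($q{\left(S \right)} = \left(S^{2} + 2 S\right) + \sqrt{1^{2} + \left(-2\right)^{2}} = \left(S^{2} + 2 S\right) + \sqrt{1 + 4} = \left(S^{2} + 2 S\right) + \sqrt{5} = \sqrt{5} + S^{2} + 2 S$)
$76 q{\left(6 \right)} 77 = 76 \left(\sqrt{5} + 6^{2} + 2 \cdot 6\right) 77 = 76 \left(\sqrt{5} + 36 + 12\right) 77 = 76 \left(48 + \sqrt{5}\right) 77 = \left(3648 + 76 \sqrt{5}\right) 77 = 280896 + 5852 \sqrt{5}$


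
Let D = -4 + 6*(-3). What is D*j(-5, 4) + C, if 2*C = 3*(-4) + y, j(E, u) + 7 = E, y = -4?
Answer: 256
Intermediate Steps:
j(E, u) = -7 + E
C = -8 (C = (3*(-4) - 4)/2 = (-12 - 4)/2 = (½)*(-16) = -8)
D = -22 (D = -4 - 18 = -22)
D*j(-5, 4) + C = -22*(-7 - 5) - 8 = -22*(-12) - 8 = 264 - 8 = 256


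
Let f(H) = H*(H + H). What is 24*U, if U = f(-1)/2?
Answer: 24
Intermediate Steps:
f(H) = 2*H² (f(H) = H*(2*H) = 2*H²)
U = 1 (U = (2*(-1)²)/2 = (2*1)*(½) = 2*(½) = 1)
24*U = 24*1 = 24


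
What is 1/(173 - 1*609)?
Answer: -1/436 ≈ -0.0022936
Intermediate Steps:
1/(173 - 1*609) = 1/(173 - 609) = 1/(-436) = -1/436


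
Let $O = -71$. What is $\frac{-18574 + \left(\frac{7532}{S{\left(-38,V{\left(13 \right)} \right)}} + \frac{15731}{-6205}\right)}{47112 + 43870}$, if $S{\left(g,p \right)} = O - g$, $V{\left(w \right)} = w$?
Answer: $- \frac{3850560293}{18629929230} \approx -0.20669$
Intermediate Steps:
$S{\left(g,p \right)} = -71 - g$
$\frac{-18574 + \left(\frac{7532}{S{\left(-38,V{\left(13 \right)} \right)}} + \frac{15731}{-6205}\right)}{47112 + 43870} = \frac{-18574 + \left(\frac{7532}{-71 - -38} + \frac{15731}{-6205}\right)}{47112 + 43870} = \frac{-18574 + \left(\frac{7532}{-71 + 38} + 15731 \left(- \frac{1}{6205}\right)\right)}{90982} = \left(-18574 + \left(\frac{7532}{-33} - \frac{15731}{6205}\right)\right) \frac{1}{90982} = \left(-18574 + \left(7532 \left(- \frac{1}{33}\right) - \frac{15731}{6205}\right)\right) \frac{1}{90982} = \left(-18574 - \frac{47255183}{204765}\right) \frac{1}{90982} = \left(- \frac{3850560293}{204765}\right) \frac{1}{90982} = - \frac{3850560293}{18629929230}$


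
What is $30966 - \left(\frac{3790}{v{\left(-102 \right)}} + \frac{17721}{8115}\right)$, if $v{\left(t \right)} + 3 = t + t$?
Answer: $\frac{17347976411}{559935} \approx 30982.0$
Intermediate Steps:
$v{\left(t \right)} = -3 + 2 t$ ($v{\left(t \right)} = -3 + \left(t + t\right) = -3 + 2 t$)
$30966 - \left(\frac{3790}{v{\left(-102 \right)}} + \frac{17721}{8115}\right) = 30966 - \left(\frac{3790}{-3 + 2 \left(-102\right)} + \frac{17721}{8115}\right) = 30966 - \left(\frac{3790}{-3 - 204} + 17721 \cdot \frac{1}{8115}\right) = 30966 - \left(\frac{3790}{-207} + \frac{5907}{2705}\right) = 30966 - \left(3790 \left(- \frac{1}{207}\right) + \frac{5907}{2705}\right) = 30966 - \left(- \frac{3790}{207} + \frac{5907}{2705}\right) = 30966 - - \frac{9029201}{559935} = 30966 + \frac{9029201}{559935} = \frac{17347976411}{559935}$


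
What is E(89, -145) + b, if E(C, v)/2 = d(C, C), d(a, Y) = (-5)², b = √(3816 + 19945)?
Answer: 50 + √23761 ≈ 204.15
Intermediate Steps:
b = √23761 ≈ 154.15
d(a, Y) = 25
E(C, v) = 50 (E(C, v) = 2*25 = 50)
E(89, -145) + b = 50 + √23761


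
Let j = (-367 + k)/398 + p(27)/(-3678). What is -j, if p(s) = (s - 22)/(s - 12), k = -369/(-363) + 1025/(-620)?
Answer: 30434873653/32945273064 ≈ 0.92380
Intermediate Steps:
k = -9553/15004 (k = -369*(-1/363) + 1025*(-1/620) = 123/121 - 205/124 = -9553/15004 ≈ -0.63670)
p(s) = (-22 + s)/(-12 + s)
j = -30434873653/32945273064 (j = (-367 - 9553/15004)/398 + ((-22 + 27)/(-12 + 27))/(-3678) = -5516021/15004*1/398 + (5/15)*(-1/3678) = -5516021/5971592 + ((1/15)*5)*(-1/3678) = -5516021/5971592 + (⅓)*(-1/3678) = -5516021/5971592 - 1/11034 = -30434873653/32945273064 ≈ -0.92380)
-j = -1*(-30434873653/32945273064) = 30434873653/32945273064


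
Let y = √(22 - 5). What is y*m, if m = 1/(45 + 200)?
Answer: √17/245 ≈ 0.016829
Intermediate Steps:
m = 1/245 ≈ 0.0040816
y = √17 ≈ 4.1231
y*m = √17*(1/245) = √17/245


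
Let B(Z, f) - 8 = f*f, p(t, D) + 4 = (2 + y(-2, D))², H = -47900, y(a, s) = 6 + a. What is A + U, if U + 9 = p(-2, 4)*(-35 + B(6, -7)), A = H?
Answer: -47205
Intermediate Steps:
p(t, D) = 32 (p(t, D) = -4 + (2 + (6 - 2))² = -4 + (2 + 4)² = -4 + 6² = -4 + 36 = 32)
B(Z, f) = 8 + f² (B(Z, f) = 8 + f*f = 8 + f²)
A = -47900
U = 695 (U = -9 + 32*(-35 + (8 + (-7)²)) = -9 + 32*(-35 + (8 + 49)) = -9 + 32*(-35 + 57) = -9 + 32*22 = -9 + 704 = 695)
A + U = -47900 + 695 = -47205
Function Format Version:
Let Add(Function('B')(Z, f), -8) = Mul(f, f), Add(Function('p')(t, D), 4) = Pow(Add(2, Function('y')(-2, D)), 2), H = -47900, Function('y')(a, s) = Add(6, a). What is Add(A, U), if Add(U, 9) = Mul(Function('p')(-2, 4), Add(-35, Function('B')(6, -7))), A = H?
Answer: -47205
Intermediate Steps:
Function('p')(t, D) = 32 (Function('p')(t, D) = Add(-4, Pow(Add(2, Add(6, -2)), 2)) = Add(-4, Pow(Add(2, 4), 2)) = Add(-4, Pow(6, 2)) = Add(-4, 36) = 32)
Function('B')(Z, f) = Add(8, Pow(f, 2)) (Function('B')(Z, f) = Add(8, Mul(f, f)) = Add(8, Pow(f, 2)))
A = -47900
U = 695 (U = Add(-9, Mul(32, Add(-35, Add(8, Pow(-7, 2))))) = Add(-9, Mul(32, Add(-35, Add(8, 49)))) = Add(-9, Mul(32, Add(-35, 57))) = Add(-9, Mul(32, 22)) = Add(-9, 704) = 695)
Add(A, U) = Add(-47900, 695) = -47205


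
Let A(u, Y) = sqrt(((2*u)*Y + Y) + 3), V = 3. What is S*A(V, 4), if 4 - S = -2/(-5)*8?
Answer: 4*sqrt(31)/5 ≈ 4.4542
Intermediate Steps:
A(u, Y) = sqrt(3 + Y + 2*Y*u) (A(u, Y) = sqrt((2*Y*u + Y) + 3) = sqrt((Y + 2*Y*u) + 3) = sqrt(3 + Y + 2*Y*u))
S = 4/5 (S = 4 - (-2/(-5))*8 = 4 - (-2*(-1/5))*8 = 4 - 2*8/5 = 4 - 1*16/5 = 4 - 16/5 = 4/5 ≈ 0.80000)
S*A(V, 4) = 4*sqrt(3 + 4 + 2*4*3)/5 = 4*sqrt(3 + 4 + 24)/5 = 4*sqrt(31)/5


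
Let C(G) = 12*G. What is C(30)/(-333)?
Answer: -40/37 ≈ -1.0811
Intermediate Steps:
C(30)/(-333) = (12*30)/(-333) = 360*(-1/333) = -40/37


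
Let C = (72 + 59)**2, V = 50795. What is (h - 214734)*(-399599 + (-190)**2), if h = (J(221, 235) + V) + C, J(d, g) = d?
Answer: 53273322943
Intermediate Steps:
C = 17161 (C = 131**2 = 17161)
h = 68177 (h = (221 + 50795) + 17161 = 51016 + 17161 = 68177)
(h - 214734)*(-399599 + (-190)**2) = (68177 - 214734)*(-399599 + (-190)**2) = -146557*(-399599 + 36100) = -146557*(-363499) = 53273322943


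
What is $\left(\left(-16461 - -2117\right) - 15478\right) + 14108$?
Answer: $-15714$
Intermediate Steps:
$\left(\left(-16461 - -2117\right) - 15478\right) + 14108 = \left(\left(-16461 + 2117\right) - 15478\right) + 14108 = \left(-14344 - 15478\right) + 14108 = -29822 + 14108 = -15714$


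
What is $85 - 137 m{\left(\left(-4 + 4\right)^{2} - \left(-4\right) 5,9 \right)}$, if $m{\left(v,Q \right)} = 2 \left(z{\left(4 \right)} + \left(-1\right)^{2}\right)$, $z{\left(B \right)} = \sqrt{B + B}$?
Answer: $-189 - 548 \sqrt{2} \approx -963.99$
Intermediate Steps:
$z{\left(B \right)} = \sqrt{2} \sqrt{B}$ ($z{\left(B \right)} = \sqrt{2 B} = \sqrt{2} \sqrt{B}$)
$m{\left(v,Q \right)} = 2 + 4 \sqrt{2}$ ($m{\left(v,Q \right)} = 2 \left(\sqrt{2} \sqrt{4} + \left(-1\right)^{2}\right) = 2 \left(\sqrt{2} \cdot 2 + 1\right) = 2 \left(2 \sqrt{2} + 1\right) = 2 \left(1 + 2 \sqrt{2}\right) = 2 + 4 \sqrt{2}$)
$85 - 137 m{\left(\left(-4 + 4\right)^{2} - \left(-4\right) 5,9 \right)} = 85 - 137 \left(2 + 4 \sqrt{2}\right) = 85 - \left(274 + 548 \sqrt{2}\right) = -189 - 548 \sqrt{2}$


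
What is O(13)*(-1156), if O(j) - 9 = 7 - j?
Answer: -3468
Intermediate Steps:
O(j) = 16 - j (O(j) = 9 + (7 - j) = 16 - j)
O(13)*(-1156) = (16 - 1*13)*(-1156) = (16 - 13)*(-1156) = 3*(-1156) = -3468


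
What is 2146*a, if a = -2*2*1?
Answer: -8584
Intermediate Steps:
a = -4 (a = -4*1 = -4)
2146*a = 2146*(-4) = -8584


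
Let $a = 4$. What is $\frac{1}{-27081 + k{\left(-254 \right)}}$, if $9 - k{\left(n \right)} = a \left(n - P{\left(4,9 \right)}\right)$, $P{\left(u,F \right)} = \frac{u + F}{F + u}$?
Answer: $- \frac{1}{26052} \approx -3.8385 \cdot 10^{-5}$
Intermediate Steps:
$P{\left(u,F \right)} = 1$ ($P{\left(u,F \right)} = \frac{F + u}{F + u} = 1$)
$k{\left(n \right)} = 13 - 4 n$ ($k{\left(n \right)} = 9 - 4 \left(n - 1\right) = 9 - 4 \left(-1 + n\right) = 9 - \left(-4 + 4 n\right) = 13 - 4 n$)
$\frac{1}{-27081 + k{\left(-254 \right)}} = \frac{1}{-27081 + \left(13 - -1016\right)} = \frac{1}{-27081 + \left(13 + 1016\right)} = \frac{1}{-27081 + 1029} = \frac{1}{-26052} = - \frac{1}{26052}$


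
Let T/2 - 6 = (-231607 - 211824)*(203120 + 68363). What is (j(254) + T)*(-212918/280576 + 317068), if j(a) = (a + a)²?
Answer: -5354761384398800556875/70144 ≈ -7.6340e+16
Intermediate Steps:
T = -240767956334 (T = 12 + 2*((-231607 - 211824)*(203120 + 68363)) = 12 + 2*(-443431*271483) = 12 + 2*(-120383978173) = 12 - 240767956346 = -240767956334)
j(a) = 4*a² (j(a) = (2*a)² = 4*a²)
(j(254) + T)*(-212918/280576 + 317068) = (4*254² - 240767956334)*(-212918/280576 + 317068) = (4*64516 - 240767956334)*(-212918*1/280576 + 317068) = (258064 - 240767956334)*(-106459/140288 + 317068) = -240767698270*44480729125/140288 = -5354761384398800556875/70144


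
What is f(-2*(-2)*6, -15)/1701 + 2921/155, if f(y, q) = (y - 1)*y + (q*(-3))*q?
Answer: 1649852/87885 ≈ 18.773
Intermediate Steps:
f(y, q) = -3*q**2 + y*(-1 + y) (f(y, q) = (-1 + y)*y + (-3*q)*q = y*(-1 + y) - 3*q**2 = -3*q**2 + y*(-1 + y))
f(-2*(-2)*6, -15)/1701 + 2921/155 = ((-2*(-2)*6)**2 - (-2*(-2))*6 - 3*(-15)**2)/1701 + 2921/155 = ((4*6)**2 - 4*6 - 3*225)*(1/1701) + 2921*(1/155) = (24**2 - 1*24 - 675)*(1/1701) + 2921/155 = (576 - 24 - 675)*(1/1701) + 2921/155 = -123*1/1701 + 2921/155 = -41/567 + 2921/155 = 1649852/87885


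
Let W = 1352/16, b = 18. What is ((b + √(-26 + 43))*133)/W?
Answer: 4788/169 + 266*√17/169 ≈ 34.821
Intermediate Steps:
W = 169/2 (W = 1352*(1/16) = 169/2 ≈ 84.500)
((b + √(-26 + 43))*133)/W = ((18 + √(-26 + 43))*133)/(169/2) = ((18 + √17)*133)*(2/169) = (2394 + 133*√17)*(2/169) = 4788/169 + 266*√17/169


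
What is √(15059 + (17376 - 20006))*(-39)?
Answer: -117*√1381 ≈ -4347.9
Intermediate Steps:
√(15059 + (17376 - 20006))*(-39) = √(15059 - 2630)*(-39) = √12429*(-39) = (3*√1381)*(-39) = -117*√1381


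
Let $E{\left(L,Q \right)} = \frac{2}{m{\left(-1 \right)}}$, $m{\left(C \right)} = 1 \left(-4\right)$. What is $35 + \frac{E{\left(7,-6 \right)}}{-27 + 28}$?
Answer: $\frac{69}{2} \approx 34.5$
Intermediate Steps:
$m{\left(C \right)} = -4$
$E{\left(L,Q \right)} = - \frac{1}{2}$ ($E{\left(L,Q \right)} = \frac{2}{-4} = 2 \left(- \frac{1}{4}\right) = - \frac{1}{2}$)
$35 + \frac{E{\left(7,-6 \right)}}{-27 + 28} = 35 + \frac{1}{-27 + 28} \left(- \frac{1}{2}\right) = 35 + 1^{-1} \left(- \frac{1}{2}\right) = 35 + 1 \left(- \frac{1}{2}\right) = 35 - \frac{1}{2} = \frac{69}{2}$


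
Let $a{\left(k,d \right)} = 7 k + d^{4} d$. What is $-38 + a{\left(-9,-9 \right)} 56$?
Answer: $-3310310$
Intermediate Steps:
$a{\left(k,d \right)} = d^{5} + 7 k$ ($a{\left(k,d \right)} = 7 k + d^{5} = d^{5} + 7 k$)
$-38 + a{\left(-9,-9 \right)} 56 = -38 + \left(\left(-9\right)^{5} + 7 \left(-9\right)\right) 56 = -38 + \left(-59049 - 63\right) 56 = -38 - 3310272 = -3310310$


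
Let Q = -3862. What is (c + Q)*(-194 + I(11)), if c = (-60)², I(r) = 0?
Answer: 50828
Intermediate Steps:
c = 3600
(c + Q)*(-194 + I(11)) = (3600 - 3862)*(-194 + 0) = -262*(-194) = 50828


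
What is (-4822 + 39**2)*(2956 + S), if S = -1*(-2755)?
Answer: -18852011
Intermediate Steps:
S = 2755
(-4822 + 39**2)*(2956 + S) = (-4822 + 39**2)*(2956 + 2755) = (-4822 + 1521)*5711 = -3301*5711 = -18852011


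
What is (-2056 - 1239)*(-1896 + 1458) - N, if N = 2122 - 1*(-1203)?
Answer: 1439885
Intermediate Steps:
N = 3325 (N = 2122 + 1203 = 3325)
(-2056 - 1239)*(-1896 + 1458) - N = (-2056 - 1239)*(-1896 + 1458) - 1*3325 = -3295*(-438) - 3325 = 1443210 - 3325 = 1439885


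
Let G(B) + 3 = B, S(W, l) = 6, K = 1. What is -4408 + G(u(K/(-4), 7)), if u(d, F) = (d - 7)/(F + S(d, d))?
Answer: -229401/52 ≈ -4411.6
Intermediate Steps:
u(d, F) = (-7 + d)/(6 + F) (u(d, F) = (d - 7)/(F + 6) = (-7 + d)/(6 + F))
G(B) = -3 + B
-4408 + G(u(K/(-4), 7)) = -4408 + (-3 + (-7 + 1/(-4))/(6 + 7)) = -4408 + (-3 + (-7 + 1*(-¼))/13) = -4408 + (-3 + (-7 - ¼)/13) = -4408 + (-3 + (1/13)*(-29/4)) = -4408 + (-3 - 29/52) = -4408 - 185/52 = -229401/52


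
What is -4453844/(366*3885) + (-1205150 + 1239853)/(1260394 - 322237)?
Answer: -688176730463/222329136645 ≈ -3.0953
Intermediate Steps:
-4453844/(366*3885) + (-1205150 + 1239853)/(1260394 - 322237) = -4453844/1421910 + 34703/938157 = -4453844*1/1421910 + 34703*(1/938157) = -2226922/710955 + 34703/938157 = -688176730463/222329136645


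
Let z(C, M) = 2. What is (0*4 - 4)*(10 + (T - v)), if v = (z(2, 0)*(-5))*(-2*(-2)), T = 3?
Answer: -212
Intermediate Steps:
v = -40 (v = (2*(-5))*(-2*(-2)) = -10*4 = -40)
(0*4 - 4)*(10 + (T - v)) = (0*4 - 4)*(10 + (3 - 1*(-40))) = (0 - 4)*(10 + (3 + 40)) = -4*(10 + 43) = -4*53 = -212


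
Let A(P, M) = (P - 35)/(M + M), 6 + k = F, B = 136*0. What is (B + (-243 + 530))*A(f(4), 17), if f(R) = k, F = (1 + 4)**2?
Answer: -2296/17 ≈ -135.06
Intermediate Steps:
B = 0
F = 25 (F = 5**2 = 25)
k = 19 (k = -6 + 25 = 19)
f(R) = 19
A(P, M) = (-35 + P)/(2*M) (A(P, M) = (-35 + P)/((2*M)) = (-35 + P)*(1/(2*M)) = (-35 + P)/(2*M))
(B + (-243 + 530))*A(f(4), 17) = (0 + (-243 + 530))*((1/2)*(-35 + 19)/17) = (0 + 287)*((1/2)*(1/17)*(-16)) = 287*(-8/17) = -2296/17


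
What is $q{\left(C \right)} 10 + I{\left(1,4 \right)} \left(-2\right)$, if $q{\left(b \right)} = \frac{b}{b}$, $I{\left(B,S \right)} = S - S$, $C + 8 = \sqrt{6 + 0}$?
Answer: $10$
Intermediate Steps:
$C = -8 + \sqrt{6}$ ($C = -8 + \sqrt{6 + 0} = -8 + \sqrt{6} \approx -5.5505$)
$I{\left(B,S \right)} = 0$
$q{\left(b \right)} = 1$
$q{\left(C \right)} 10 + I{\left(1,4 \right)} \left(-2\right) = 1 \cdot 10 + 0 \left(-2\right) = 10 + 0 = 10$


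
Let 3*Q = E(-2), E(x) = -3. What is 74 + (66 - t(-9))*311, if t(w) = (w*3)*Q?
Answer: 12203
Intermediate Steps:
Q = -1 (Q = (⅓)*(-3) = -1)
t(w) = -3*w (t(w) = (w*3)*(-1) = (3*w)*(-1) = -3*w)
74 + (66 - t(-9))*311 = 74 + (66 - (-3)*(-9))*311 = 74 + (66 - 1*27)*311 = 74 + (66 - 27)*311 = 74 + 39*311 = 74 + 12129 = 12203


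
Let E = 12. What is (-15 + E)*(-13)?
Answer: 39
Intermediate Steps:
(-15 + E)*(-13) = (-15 + 12)*(-13) = -3*(-13) = 39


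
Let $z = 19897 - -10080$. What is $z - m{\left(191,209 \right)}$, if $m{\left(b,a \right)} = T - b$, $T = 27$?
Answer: $30141$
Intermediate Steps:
$m{\left(b,a \right)} = 27 - b$
$z = 29977$ ($z = 19897 + 10080 = 29977$)
$z - m{\left(191,209 \right)} = 29977 - \left(27 - 191\right) = 29977 - -164 = 29977 + 164 = 30141$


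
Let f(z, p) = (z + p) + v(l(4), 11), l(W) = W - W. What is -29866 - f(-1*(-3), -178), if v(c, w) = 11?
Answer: -29702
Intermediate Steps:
l(W) = 0
f(z, p) = 11 + p + z (f(z, p) = (z + p) + 11 = (p + z) + 11 = 11 + p + z)
-29866 - f(-1*(-3), -178) = -29866 - (11 - 178 - 1*(-3)) = -29866 - (11 - 178 + 3) = -29866 - 1*(-164) = -29866 + 164 = -29702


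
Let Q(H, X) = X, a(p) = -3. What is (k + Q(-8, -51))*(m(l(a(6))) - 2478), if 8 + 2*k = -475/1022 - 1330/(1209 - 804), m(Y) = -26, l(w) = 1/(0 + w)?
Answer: 5894633222/41391 ≈ 1.4241e+5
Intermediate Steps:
l(w) = 1/w
k = -972583/165564 (k = -4 + (-475/1022 - 1330/(1209 - 804))/2 = -4 + (-475*1/1022 - 1330/405)/2 = -4 + (-475/1022 - 1330*1/405)/2 = -4 + (-475/1022 - 266/81)/2 = -4 + (½)*(-310327/82782) = -4 - 310327/165564 = -972583/165564 ≈ -5.8744)
(k + Q(-8, -51))*(m(l(a(6))) - 2478) = (-972583/165564 - 51)*(-26 - 2478) = -9416347/165564*(-2504) = 5894633222/41391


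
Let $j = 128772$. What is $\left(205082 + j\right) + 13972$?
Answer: $347826$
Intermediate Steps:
$\left(205082 + j\right) + 13972 = \left(205082 + 128772\right) + 13972 = 333854 + 13972 = 347826$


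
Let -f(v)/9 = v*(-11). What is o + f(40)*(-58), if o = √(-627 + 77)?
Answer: -229680 + 5*I*√22 ≈ -2.2968e+5 + 23.452*I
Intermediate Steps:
f(v) = 99*v (f(v) = -9*v*(-11) = -(-99)*v = 99*v)
o = 5*I*√22 (o = √(-550) = 5*I*√22 ≈ 23.452*I)
o + f(40)*(-58) = 5*I*√22 + (99*40)*(-58) = 5*I*√22 + 3960*(-58) = 5*I*√22 - 229680 = -229680 + 5*I*√22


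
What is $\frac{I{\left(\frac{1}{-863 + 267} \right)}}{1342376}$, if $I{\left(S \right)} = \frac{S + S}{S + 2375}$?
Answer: $- \frac{1}{950065942812} \approx -1.0526 \cdot 10^{-12}$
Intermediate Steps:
$I{\left(S \right)} = \frac{2 S}{2375 + S}$
$\frac{I{\left(\frac{1}{-863 + 267} \right)}}{1342376} = \frac{2 \frac{1}{-863 + 267} \frac{1}{2375 + \frac{1}{-863 + 267}}}{1342376} = \frac{2}{\left(-596\right) \left(2375 + \frac{1}{-596}\right)} \frac{1}{1342376} = 2 \left(- \frac{1}{596}\right) \frac{1}{2375 - \frac{1}{596}} \cdot \frac{1}{1342376} = 2 \left(- \frac{1}{596}\right) \frac{1}{\frac{1415499}{596}} \cdot \frac{1}{1342376} = 2 \left(- \frac{1}{596}\right) \frac{596}{1415499} \cdot \frac{1}{1342376} = \left(- \frac{2}{1415499}\right) \frac{1}{1342376} = - \frac{1}{950065942812}$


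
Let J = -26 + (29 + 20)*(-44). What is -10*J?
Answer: 21820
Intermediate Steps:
J = -2182 (J = -26 + 49*(-44) = -26 - 2156 = -2182)
-10*J = -10*(-2182) = 21820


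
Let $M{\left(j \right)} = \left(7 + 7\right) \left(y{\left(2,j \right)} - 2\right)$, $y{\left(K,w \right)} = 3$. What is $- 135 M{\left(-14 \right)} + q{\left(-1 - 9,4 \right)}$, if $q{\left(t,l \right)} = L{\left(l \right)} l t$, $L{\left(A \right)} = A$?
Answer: $-2050$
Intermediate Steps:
$M{\left(j \right)} = 14$ ($M{\left(j \right)} = \left(7 + 7\right) \left(3 - 2\right) = 14 \cdot 1 = 14$)
$q{\left(t,l \right)} = t l^{2}$ ($q{\left(t,l \right)} = l l t = l^{2} t = t l^{2}$)
$- 135 M{\left(-14 \right)} + q{\left(-1 - 9,4 \right)} = \left(-135\right) 14 + \left(-1 - 9\right) 4^{2} = -1890 + \left(-1 - 9\right) 16 = -1890 - 160 = -2050$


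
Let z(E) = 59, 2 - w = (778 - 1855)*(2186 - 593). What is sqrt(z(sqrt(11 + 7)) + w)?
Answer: sqrt(1715722) ≈ 1309.9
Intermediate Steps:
w = 1715663 (w = 2 - (778 - 1855)*(2186 - 593) = 2 - (-1077)*1593 = 2 - 1*(-1715661) = 2 + 1715661 = 1715663)
sqrt(z(sqrt(11 + 7)) + w) = sqrt(59 + 1715663) = sqrt(1715722)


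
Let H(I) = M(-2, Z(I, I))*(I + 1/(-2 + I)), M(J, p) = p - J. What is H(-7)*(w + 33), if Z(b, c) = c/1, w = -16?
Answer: 5440/9 ≈ 604.44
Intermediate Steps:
Z(b, c) = c (Z(b, c) = c*1 = c)
H(I) = (2 + I)*(I + 1/(-2 + I)) (H(I) = (I - 1*(-2))*(I + 1/(-2 + I)) = (I + 2)*(I + 1/(-2 + I)) = (2 + I)*(I + 1/(-2 + I)))
H(-7)*(w + 33) = ((2 + (-7)³ - 3*(-7))/(-2 - 7))*(-16 + 33) = ((2 - 343 + 21)/(-9))*17 = -⅑*(-320)*17 = (320/9)*17 = 5440/9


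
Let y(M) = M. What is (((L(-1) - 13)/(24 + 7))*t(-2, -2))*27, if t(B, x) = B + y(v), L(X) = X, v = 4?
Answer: -756/31 ≈ -24.387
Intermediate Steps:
t(B, x) = 4 + B (t(B, x) = B + 4 = 4 + B)
(((L(-1) - 13)/(24 + 7))*t(-2, -2))*27 = (((-1 - 13)/(24 + 7))*(4 - 2))*27 = (-14/31*2)*27 = (-14*1/31*2)*27 = -14/31*2*27 = -28/31*27 = -756/31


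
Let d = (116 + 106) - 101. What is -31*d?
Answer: -3751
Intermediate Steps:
d = 121 (d = 222 - 101 = 121)
-31*d = -31*121 = -3751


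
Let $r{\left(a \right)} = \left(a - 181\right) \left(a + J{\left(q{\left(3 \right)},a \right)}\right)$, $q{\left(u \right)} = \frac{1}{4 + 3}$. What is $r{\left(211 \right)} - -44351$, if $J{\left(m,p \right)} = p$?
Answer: $57011$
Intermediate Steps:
$q{\left(u \right)} = \frac{1}{7}$
$r{\left(a \right)} = 2 a \left(-181 + a\right)$ ($r{\left(a \right)} = \left(a - 181\right) \left(a + a\right) = \left(-181 + a\right) 2 a = 2 a \left(-181 + a\right)$)
$r{\left(211 \right)} - -44351 = 2 \cdot 211 \left(-181 + 211\right) - -44351 = 2 \cdot 211 \cdot 30 + 44351 = 12660 + 44351 = 57011$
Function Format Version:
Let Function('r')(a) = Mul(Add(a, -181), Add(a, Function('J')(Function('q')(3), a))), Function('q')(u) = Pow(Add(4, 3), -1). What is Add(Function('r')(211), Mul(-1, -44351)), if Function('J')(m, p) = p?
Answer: 57011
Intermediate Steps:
Function('q')(u) = Rational(1, 7) (Function('q')(u) = Pow(7, -1) = Rational(1, 7))
Function('r')(a) = Mul(2, a, Add(-181, a)) (Function('r')(a) = Mul(Add(a, -181), Add(a, a)) = Mul(Add(-181, a), Mul(2, a)) = Mul(2, a, Add(-181, a)))
Add(Function('r')(211), Mul(-1, -44351)) = Add(Mul(2, 211, Add(-181, 211)), Mul(-1, -44351)) = Add(Mul(2, 211, 30), 44351) = Add(12660, 44351) = 57011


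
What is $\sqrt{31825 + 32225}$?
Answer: $5 \sqrt{2562} \approx 253.08$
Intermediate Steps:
$\sqrt{31825 + 32225} = \sqrt{64050} = 5 \sqrt{2562}$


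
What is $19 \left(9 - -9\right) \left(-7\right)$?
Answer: $-2394$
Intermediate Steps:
$19 \left(9 - -9\right) \left(-7\right) = 19 \left(9 + 9\right) \left(-7\right) = 19 \cdot 18 \left(-7\right) = 19 \left(-126\right) = -2394$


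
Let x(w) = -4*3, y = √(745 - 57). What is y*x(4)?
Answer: -48*√43 ≈ -314.76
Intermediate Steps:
y = 4*√43 (y = √688 = 4*√43 ≈ 26.230)
x(w) = -12
y*x(4) = (4*√43)*(-12) = -48*√43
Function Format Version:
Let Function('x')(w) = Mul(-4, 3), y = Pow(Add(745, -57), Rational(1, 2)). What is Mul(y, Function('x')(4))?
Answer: Mul(-48, Pow(43, Rational(1, 2))) ≈ -314.76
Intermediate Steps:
y = Mul(4, Pow(43, Rational(1, 2))) (y = Pow(688, Rational(1, 2)) = Mul(4, Pow(43, Rational(1, 2))) ≈ 26.230)
Function('x')(w) = -12
Mul(y, Function('x')(4)) = Mul(Mul(4, Pow(43, Rational(1, 2))), -12) = Mul(-48, Pow(43, Rational(1, 2)))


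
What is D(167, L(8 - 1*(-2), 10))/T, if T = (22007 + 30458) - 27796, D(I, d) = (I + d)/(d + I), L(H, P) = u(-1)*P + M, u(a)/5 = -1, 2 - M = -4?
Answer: 1/24669 ≈ 4.0537e-5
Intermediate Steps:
M = 6 (M = 2 - 1*(-4) = 2 + 4 = 6)
u(a) = -5 (u(a) = 5*(-1) = -5)
L(H, P) = 6 - 5*P (L(H, P) = -5*P + 6 = 6 - 5*P)
D(I, d) = 1 (D(I, d) = (I + d)/(I + d) = 1)
T = 24669 (T = 52465 - 27796 = 24669)
D(167, L(8 - 1*(-2), 10))/T = 1/24669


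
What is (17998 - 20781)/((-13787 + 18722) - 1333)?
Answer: -2783/3602 ≈ -0.77263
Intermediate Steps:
(17998 - 20781)/((-13787 + 18722) - 1333) = -2783/(4935 - 1333) = -2783/3602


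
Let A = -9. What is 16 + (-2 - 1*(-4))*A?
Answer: -2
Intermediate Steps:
16 + (-2 - 1*(-4))*A = 16 + (-2 - 1*(-4))*(-9) = 16 + (-2 + 4)*(-9) = 16 + 2*(-9) = 16 - 18 = -2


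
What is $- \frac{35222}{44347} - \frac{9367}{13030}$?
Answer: $- \frac{874341009}{577841410} \approx -1.5131$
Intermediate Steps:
$- \frac{35222}{44347} - \frac{9367}{13030} = - \frac{874341009}{577841410}$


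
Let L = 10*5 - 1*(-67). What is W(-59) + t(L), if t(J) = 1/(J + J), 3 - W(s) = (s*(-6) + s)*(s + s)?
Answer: 8146243/234 ≈ 34813.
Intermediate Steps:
L = 117 (L = 50 + 67 = 117)
W(s) = 3 + 10*s**2 (W(s) = 3 - (s*(-6) + s)*(s + s) = 3 - (-6*s + s)*2*s = 3 - (-5*s)*2*s = 3 - (-10)*s**2 = 3 + 10*s**2)
t(J) = 1/(2*J)
W(-59) + t(L) = (3 + 10*(-59)**2) + (1/2)/117 = (3 + 10*3481) + (1/2)*(1/117) = (3 + 34810) + 1/234 = 34813 + 1/234 = 8146243/234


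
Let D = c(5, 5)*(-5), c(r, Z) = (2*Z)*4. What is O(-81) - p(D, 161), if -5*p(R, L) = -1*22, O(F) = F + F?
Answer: -832/5 ≈ -166.40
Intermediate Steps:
O(F) = 2*F
c(r, Z) = 8*Z
D = -200 (D = (8*5)*(-5) = 40*(-5) = -200)
p(R, L) = 22/5 (p(R, L) = -(-1)*22/5 = -⅕*(-22) = 22/5)
O(-81) - p(D, 161) = 2*(-81) - 1*22/5 = -162 - 22/5 = -832/5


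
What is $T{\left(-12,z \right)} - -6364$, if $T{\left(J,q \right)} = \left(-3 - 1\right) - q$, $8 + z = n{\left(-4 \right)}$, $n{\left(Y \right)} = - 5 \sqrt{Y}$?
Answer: $6368 + 10 i \approx 6368.0 + 10.0 i$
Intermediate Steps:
$z = -8 - 10 i$ ($z = -8 - 5 \sqrt{-4} = -8 - 5 \cdot 2 i = -8 - 10 i \approx -8.0 - 10.0 i$)
$T{\left(J,q \right)} = -4 - q$ ($T{\left(J,q \right)} = \left(-3 - 1\right) - q = -4 - q$)
$T{\left(-12,z \right)} - -6364 = \left(-4 - \left(-8 - 10 i\right)\right) - -6364 = \left(-4 + \left(8 + 10 i\right)\right) + 6364 = \left(4 + 10 i\right) + 6364 = 6368 + 10 i$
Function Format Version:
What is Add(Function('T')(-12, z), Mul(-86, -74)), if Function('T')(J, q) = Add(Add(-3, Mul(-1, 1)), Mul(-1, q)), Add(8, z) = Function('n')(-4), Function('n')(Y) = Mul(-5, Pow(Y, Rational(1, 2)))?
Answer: Add(6368, Mul(10, I)) ≈ Add(6368.0, Mul(10.000, I))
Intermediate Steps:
z = Add(-8, Mul(-10, I)) (z = Add(-8, Mul(-5, Pow(-4, Rational(1, 2)))) = Add(-8, Mul(-5, Mul(2, I))) = Add(-8, Mul(-10, I)) ≈ Add(-8.0000, Mul(-10.000, I)))
Function('T')(J, q) = Add(-4, Mul(-1, q)) (Function('T')(J, q) = Add(Add(-3, -1), Mul(-1, q)) = Add(-4, Mul(-1, q)))
Add(Function('T')(-12, z), Mul(-86, -74)) = Add(Add(-4, Mul(-1, Add(-8, Mul(-10, I)))), Mul(-86, -74)) = Add(Add(-4, Add(8, Mul(10, I))), 6364) = Add(Add(4, Mul(10, I)), 6364) = Add(6368, Mul(10, I))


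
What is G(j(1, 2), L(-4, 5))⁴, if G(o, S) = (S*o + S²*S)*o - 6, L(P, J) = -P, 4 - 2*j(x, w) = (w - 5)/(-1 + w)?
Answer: 5082121521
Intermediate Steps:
j(x, w) = 2 - (-5 + w)/(2*(-1 + w)) (j(x, w) = 2 - (w - 5)/(2*(-1 + w)) = 2 - (-5 + w)/(2*(-1 + w)))
G(o, S) = -6 + o*(S³ + S*o) (G(o, S) = (S*o + S³)*o - 6 = (S³ + S*o)*o - 6 = o*(S³ + S*o) - 6 = -6 + o*(S³ + S*o))
G(j(1, 2), L(-4, 5))⁴ = (-6 + (-1*(-4))*((1 + 3*2)/(2*(-1 + 2)))² + ((1 + 3*2)/(2*(-1 + 2)))*(-1*(-4))³)⁴ = (-6 + 4*((½)*(1 + 6)/1)² + ((½)*(1 + 6)/1)*4³)⁴ = (-6 + 4*((½)*1*7)² + ((½)*1*7)*64)⁴ = (-6 + 4*(7/2)² + (7/2)*64)⁴ = (-6 + 4*(49/4) + 224)⁴ = (-6 + 49 + 224)⁴ = 267⁴ = 5082121521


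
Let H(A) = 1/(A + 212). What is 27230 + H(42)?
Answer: 6916421/254 ≈ 27230.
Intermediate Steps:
H(A) = 1/(212 + A)
27230 + H(42) = 27230 + 1/(212 + 42) = 27230 + 1/254 = 6916421/254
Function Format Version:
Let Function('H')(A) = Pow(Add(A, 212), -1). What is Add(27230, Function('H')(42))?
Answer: Rational(6916421, 254) ≈ 27230.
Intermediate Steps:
Function('H')(A) = Pow(Add(212, A), -1)
Add(27230, Function('H')(42)) = Add(27230, Pow(Add(212, 42), -1)) = Add(27230, Pow(254, -1)) = Add(27230, Rational(1, 254)) = Rational(6916421, 254)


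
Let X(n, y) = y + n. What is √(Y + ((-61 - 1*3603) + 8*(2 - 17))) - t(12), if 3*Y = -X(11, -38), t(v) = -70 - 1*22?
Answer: 92 + 5*I*√151 ≈ 92.0 + 61.441*I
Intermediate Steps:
X(n, y) = n + y
t(v) = -92 (t(v) = -70 - 22 = -92)
Y = 9 (Y = (-(11 - 38))/3 = (-1*(-27))/3 = (⅓)*27 = 9)
√(Y + ((-61 - 1*3603) + 8*(2 - 17))) - t(12) = √(9 + ((-61 - 1*3603) + 8*(2 - 17))) - 1*(-92) = √(9 + ((-61 - 3603) + 8*(-15))) + 92 = √(9 + (-3664 - 120)) + 92 = √(9 - 3784) + 92 = √(-3775) + 92 = 5*I*√151 + 92 = 92 + 5*I*√151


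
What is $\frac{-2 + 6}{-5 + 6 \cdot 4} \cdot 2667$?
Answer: $\frac{10668}{19} \approx 561.47$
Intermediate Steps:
$\frac{-2 + 6}{-5 + 6 \cdot 4} \cdot 2667 = \frac{4}{-5 + 24} \cdot 2667 = \frac{4}{19} \cdot 2667 = \frac{10668}{19}$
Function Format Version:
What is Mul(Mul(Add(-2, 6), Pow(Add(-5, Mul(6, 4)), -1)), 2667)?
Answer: Rational(10668, 19) ≈ 561.47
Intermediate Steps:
Mul(Mul(Add(-2, 6), Pow(Add(-5, Mul(6, 4)), -1)), 2667) = Mul(Mul(4, Pow(Add(-5, 24), -1)), 2667) = Mul(Mul(4, Pow(19, -1)), 2667) = Mul(Mul(4, Rational(1, 19)), 2667) = Mul(Rational(4, 19), 2667) = Rational(10668, 19)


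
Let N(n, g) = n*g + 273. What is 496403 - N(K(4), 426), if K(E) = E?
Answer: 494426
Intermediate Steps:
N(n, g) = 273 + g*n (N(n, g) = g*n + 273 = 273 + g*n)
496403 - N(K(4), 426) = 496403 - (273 + 426*4) = 496403 - (273 + 1704) = 496403 - 1*1977 = 496403 - 1977 = 494426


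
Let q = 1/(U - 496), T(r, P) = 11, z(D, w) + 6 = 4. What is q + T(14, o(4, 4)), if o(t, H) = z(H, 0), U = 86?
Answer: 4509/410 ≈ 10.998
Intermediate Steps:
z(D, w) = -2 (z(D, w) = -6 + 4 = -2)
o(t, H) = -2
q = -1/410 (q = 1/(86 - 496) = 1/(-410) = -1/410 ≈ -0.0024390)
q + T(14, o(4, 4)) = -1/410 + 11 = 4509/410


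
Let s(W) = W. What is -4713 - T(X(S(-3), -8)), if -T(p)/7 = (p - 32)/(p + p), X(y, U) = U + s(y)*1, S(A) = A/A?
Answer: -9387/2 ≈ -4693.5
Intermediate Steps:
S(A) = 1
X(y, U) = U + y (X(y, U) = U + y*1 = U + y)
T(p) = -7*(-32 + p)/(2*p) (T(p) = -7*(p - 32)/(p + p) = -7*(-32 + p)/(2*p))
-4713 - T(X(S(-3), -8)) = -4713 - (-7/2 + 112/(-8 + 1)) = -4713 - (-7/2 + 112/(-7)) = -4713 - (-7/2 + 112*(-⅐)) = -4713 - (-7/2 - 16) = -4713 - 1*(-39/2) = -4713 + 39/2 = -9387/2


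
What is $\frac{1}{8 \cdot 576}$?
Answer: $\frac{1}{4608} \approx 0.00021701$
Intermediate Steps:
$\frac{1}{8 \cdot 576} = \frac{1}{4608}$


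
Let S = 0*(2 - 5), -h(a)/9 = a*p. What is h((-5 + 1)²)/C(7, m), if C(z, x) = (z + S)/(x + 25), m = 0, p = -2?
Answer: 7200/7 ≈ 1028.6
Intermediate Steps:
h(a) = 18*a (h(a) = -9*a*(-2) = -(-18)*a = 18*a)
S = 0 (S = 0*(-3) = 0)
C(z, x) = z/(25 + x) (C(z, x) = (z + 0)/(x + 25) = z/(25 + x))
h((-5 + 1)²)/C(7, m) = (18*(-5 + 1)²)/((7/(25 + 0))) = (18*(-4)²)/((7/25)) = (18*16)/((7*(1/25))) = 288/(7/25) = 288*(25/7) = 7200/7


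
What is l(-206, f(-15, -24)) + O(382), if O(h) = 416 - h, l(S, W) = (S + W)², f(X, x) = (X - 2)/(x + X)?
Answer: 64324003/1521 ≈ 42291.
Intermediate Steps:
f(X, x) = (-2 + X)/(X + x)
l(-206, f(-15, -24)) + O(382) = (-206 + (-2 - 15)/(-15 - 24))² + (416 - 1*382) = (-206 - 17/(-39))² + (416 - 382) = (-206 - 1/39*(-17))² + 34 = (-206 + 17/39)² + 34 = (-8017/39)² + 34 = 64272289/1521 + 34 = 64324003/1521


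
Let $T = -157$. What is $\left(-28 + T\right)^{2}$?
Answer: $34225$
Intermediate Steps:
$\left(-28 + T\right)^{2} = \left(-28 - 157\right)^{2} = \left(-185\right)^{2} = 34225$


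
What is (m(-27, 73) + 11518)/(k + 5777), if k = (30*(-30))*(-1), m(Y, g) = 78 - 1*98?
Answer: 11498/6677 ≈ 1.7220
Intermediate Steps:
m(Y, g) = -20 (m(Y, g) = 78 - 98 = -20)
k = 900 (k = -900*(-1) = 900)
(m(-27, 73) + 11518)/(k + 5777) = (-20 + 11518)/(900 + 5777) = 11498/6677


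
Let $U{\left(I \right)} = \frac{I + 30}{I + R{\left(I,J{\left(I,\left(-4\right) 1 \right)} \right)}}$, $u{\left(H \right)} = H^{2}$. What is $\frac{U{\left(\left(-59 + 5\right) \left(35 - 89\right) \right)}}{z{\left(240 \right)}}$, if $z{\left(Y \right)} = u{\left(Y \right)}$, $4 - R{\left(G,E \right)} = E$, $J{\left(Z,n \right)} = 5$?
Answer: $\frac{491}{27984000} \approx 1.7546 \cdot 10^{-5}$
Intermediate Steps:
$R{\left(G,E \right)} = 4 - E$
$U{\left(I \right)} = \frac{30 + I}{-1 + I}$ ($U{\left(I \right)} = \frac{I + 30}{I + \left(4 - 5\right)} = \frac{30 + I}{I + \left(4 - 5\right)} = \frac{30 + I}{I - 1} = \frac{30 + I}{-1 + I}$)
$z{\left(Y \right)} = Y^{2}$
$\frac{U{\left(\left(-59 + 5\right) \left(35 - 89\right) \right)}}{z{\left(240 \right)}} = \frac{\frac{1}{-1 + \left(-59 + 5\right) \left(35 - 89\right)} \left(30 + \left(-59 + 5\right) \left(35 - 89\right)\right)}{240^{2}} = \frac{\frac{1}{-1 - -2916} \left(30 - -2916\right)}{57600} = \frac{30 + 2916}{-1 + 2916} \cdot \frac{1}{57600} = \frac{1}{2915} \cdot 2946 \cdot \frac{1}{57600} = \frac{2946}{2915} \cdot \frac{1}{57600} = \frac{491}{27984000}$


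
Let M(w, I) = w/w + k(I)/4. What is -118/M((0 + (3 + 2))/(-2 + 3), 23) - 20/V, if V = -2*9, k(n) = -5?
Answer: 4258/9 ≈ 473.11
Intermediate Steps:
V = -18
M(w, I) = -¼ (M(w, I) = w/w - 5/4 = 1 - 5*¼ = 1 - 5/4 = -¼)
-118/M((0 + (3 + 2))/(-2 + 3), 23) - 20/V = -118/(-¼) - 20/(-18) = -118*(-4) - 20*(-1/18) = 472 + 10/9 = 4258/9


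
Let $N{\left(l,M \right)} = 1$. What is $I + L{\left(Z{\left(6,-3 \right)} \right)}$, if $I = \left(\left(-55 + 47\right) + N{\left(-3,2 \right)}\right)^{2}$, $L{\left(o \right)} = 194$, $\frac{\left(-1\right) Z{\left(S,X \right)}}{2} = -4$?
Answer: $243$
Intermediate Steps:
$Z{\left(S,X \right)} = 8$ ($Z{\left(S,X \right)} = \left(-2\right) \left(-4\right) = 8$)
$I = 49$ ($I = \left(\left(-55 + 47\right) + 1\right)^{2} = \left(-8 + 1\right)^{2} = \left(-7\right)^{2} = 49$)
$I + L{\left(Z{\left(6,-3 \right)} \right)} = 49 + 194 = 243$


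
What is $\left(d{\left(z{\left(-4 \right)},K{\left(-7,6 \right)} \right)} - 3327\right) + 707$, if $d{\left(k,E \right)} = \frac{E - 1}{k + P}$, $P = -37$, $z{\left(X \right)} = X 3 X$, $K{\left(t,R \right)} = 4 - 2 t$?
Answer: $- \frac{28803}{11} \approx -2618.5$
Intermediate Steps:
$z{\left(X \right)} = 3 X^{2}$ ($z{\left(X \right)} = 3 X X = 3 X^{2}$)
$d{\left(k,E \right)} = \frac{-1 + E}{-37 + k}$ ($d{\left(k,E \right)} = \frac{E - 1}{k - 37} = \frac{-1 + E}{-37 + k}$)
$\left(d{\left(z{\left(-4 \right)},K{\left(-7,6 \right)} \right)} - 3327\right) + 707 = \left(\frac{-1 + \left(4 - -14\right)}{-37 + 3 \left(-4\right)^{2}} - 3327\right) + 707 = \left(\frac{-1 + \left(4 + 14\right)}{-37 + 3 \cdot 16} - 3327\right) + 707 = \left(\frac{-1 + 18}{-37 + 48} - 3327\right) + 707 = \left(\frac{1}{11} \cdot 17 - 3327\right) + 707 = \left(\frac{17}{11} - 3327\right) + 707 = - \frac{36580}{11} + 707 = - \frac{28803}{11}$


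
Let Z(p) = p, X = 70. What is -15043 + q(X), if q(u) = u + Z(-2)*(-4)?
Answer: -14965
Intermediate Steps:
q(u) = 8 + u (q(u) = u - 2*(-4) = u + 8 = 8 + u)
-15043 + q(X) = -15043 + (8 + 70) = -15043 + 78 = -14965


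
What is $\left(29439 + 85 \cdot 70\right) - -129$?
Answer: $35518$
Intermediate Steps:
$\left(29439 + 85 \cdot 70\right) - -129 = \left(29439 + 5950\right) + 129 = 35389 + 129 = 35518$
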